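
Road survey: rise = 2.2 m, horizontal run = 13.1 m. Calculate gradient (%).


Formula: Gradient = rise / run * 100
Gradient = 2.2 / 13.1 * 100 = 16.8%

16.8


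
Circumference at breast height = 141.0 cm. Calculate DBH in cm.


Formula: DBH = C / pi
DBH = 141.0 / pi
pi = 3.14159...
DBH = 44.9 cm

44.9


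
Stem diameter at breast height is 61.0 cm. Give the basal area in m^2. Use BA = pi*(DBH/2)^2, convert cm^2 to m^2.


Formula: BA = pi * (DBH/2)^2 / 10000  (cm^2 to m^2)
Radius = DBH/2 = 61.0/2 = 30.5 cm
BA = pi * 30.5^2 / 10000
   = 2922.4666 cm^2 / 10000
   = 0.2922 m^2

0.2922


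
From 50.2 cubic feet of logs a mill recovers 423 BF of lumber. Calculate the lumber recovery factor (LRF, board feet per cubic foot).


Formula: LRF = Lumber Output (BF) / Log Input (ft^3)
LRF = 423 BF / 50.2 ft^3
LRF = 8.43 BF/ft^3

8.43


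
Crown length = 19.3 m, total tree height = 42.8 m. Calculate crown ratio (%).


Formula: Crown Ratio = (Crown Length / Total Height) * 100
CR = (19.3 m / 42.8 m) * 100
CR = 0.4509 * 100 = 45.1%

45.1


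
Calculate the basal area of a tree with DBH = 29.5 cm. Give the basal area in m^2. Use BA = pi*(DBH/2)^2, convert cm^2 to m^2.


Formula: BA = pi * (DBH/2)^2 / 10000  (cm^2 to m^2)
Radius = DBH/2 = 29.5/2 = 14.75 cm
BA = pi * 14.75^2 / 10000
   = 683.4928 cm^2 / 10000
   = 0.0683 m^2

0.0683


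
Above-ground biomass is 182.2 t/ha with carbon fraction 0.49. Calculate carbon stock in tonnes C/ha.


Formula: Carbon Stock = Biomass * Carbon Fraction
C = 182.2 t/ha * 0.49
C = 89.3 t C/ha

89.3


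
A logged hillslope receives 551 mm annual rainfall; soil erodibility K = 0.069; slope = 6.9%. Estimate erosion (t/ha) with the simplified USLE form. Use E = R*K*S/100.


Formula: E = R * K * S / 100  (simplified USLE)
R * K = 551 * 0.069 = 38.019
E = 38.019 * 6.9 / 100 = 2.62 t/ha

2.62


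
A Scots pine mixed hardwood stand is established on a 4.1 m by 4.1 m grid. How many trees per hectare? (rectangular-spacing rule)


Formula: TPH = 10000 m^2/ha / (spacing_x * spacing_y)
Area per tree = 4.1 m * 4.1 m = 16.81 m^2
TPH = 10000 / 16.81 = 595 trees/ha

595


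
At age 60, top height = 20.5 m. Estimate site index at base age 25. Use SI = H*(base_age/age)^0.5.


Formula: SI = H_dom * (base_age / age)^0.5
Age ratio = 25 / 60 = 0.41667
sqrt(age_ratio) = 0.6455
SI = 20.5 * 0.6455 = 13.2 m

13.2


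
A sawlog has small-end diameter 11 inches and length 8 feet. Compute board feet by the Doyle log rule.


Doyle: BF = (D - 4)^2 * L / 16
Adjusted diameter = 11 - 4 = 7 in
(D-4)^2 = 7^2 = 49
BF = 49 * 8 / 16 = 25 BF

25


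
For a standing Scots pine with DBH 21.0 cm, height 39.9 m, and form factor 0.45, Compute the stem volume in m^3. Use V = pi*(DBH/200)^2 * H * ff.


Formula: V = pi * (DBH/200)^2 * H * ff
Radius = DBH/200 = 21.0/200 = 0.105 m
Radius^2 = 0.105^2 = 0.011025 m^2
V = pi * 0.011025 * 39.9 * 0.45
V = 0.622 m^3

0.622


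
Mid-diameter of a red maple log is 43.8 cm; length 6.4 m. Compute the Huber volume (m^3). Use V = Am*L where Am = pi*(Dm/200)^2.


Huber: V = Am * L,  Am = pi*(Dm/200)^2
Am = pi*(43.8/200)^2 = 0.150674 m^2
V = 0.150674*6.4 = 0.9643 m^3

0.9643


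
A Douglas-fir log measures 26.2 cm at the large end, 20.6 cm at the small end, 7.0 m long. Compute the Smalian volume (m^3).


Smalian: V = (A1 + A2)/2 * L,  A = pi*(D/200)^2
A1 = pi*(26.2/200)^2 = 0.053913 m^2
A2 = pi*(20.6/200)^2 = 0.033329 m^2
V = (0.053913+0.033329)/2*7.0 = 0.3053 m^3

0.3053


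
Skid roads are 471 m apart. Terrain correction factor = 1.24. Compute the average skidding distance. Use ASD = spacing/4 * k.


Formula: ASD = (spacing / 4) * correction
Uncorrected distance = spacing / 4 = 471 / 4 = 117.75 m
ASD = 117.75 * 1.24 = 146 m

146


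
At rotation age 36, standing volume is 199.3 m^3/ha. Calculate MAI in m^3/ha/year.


Formula: MAI = Total Volume / Stand Age
MAI = 199.3 m^3/ha / 36 years
MAI = 5.54 m^3/ha/year

5.54


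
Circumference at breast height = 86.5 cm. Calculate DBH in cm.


Formula: DBH = C / pi
DBH = 86.5 / pi
pi = 3.14159...
DBH = 27.5 cm

27.5


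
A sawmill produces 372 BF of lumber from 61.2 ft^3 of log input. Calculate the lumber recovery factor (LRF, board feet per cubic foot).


Formula: LRF = Lumber Output (BF) / Log Input (ft^3)
LRF = 372 BF / 61.2 ft^3
LRF = 6.08 BF/ft^3

6.08


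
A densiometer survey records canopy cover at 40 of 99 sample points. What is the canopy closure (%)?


Formula: Canopy closure = covered points / total points * 100
Closure = 40 / 99 * 100
Closure = 0.404 * 100 = 40.4%

40.4


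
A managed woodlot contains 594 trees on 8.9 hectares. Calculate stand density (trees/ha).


Formula: Stand Density = N_trees / Area_ha
Density = 594 trees / 8.9 ha
Density = 67 trees/ha

67


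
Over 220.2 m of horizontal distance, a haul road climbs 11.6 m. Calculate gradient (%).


Formula: Gradient = rise / run * 100
Gradient = 11.6 / 220.2 * 100 = 5.3%

5.3


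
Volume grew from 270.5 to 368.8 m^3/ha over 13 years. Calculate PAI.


Formula: PAI = (V_T2 - V_T1) / (T2 - T1)
Volume increment = 368.8 - 270.5 = 98.3 m^3/ha
PAI = 98.3 / 13 = 7.56 m^3/ha/year

7.56


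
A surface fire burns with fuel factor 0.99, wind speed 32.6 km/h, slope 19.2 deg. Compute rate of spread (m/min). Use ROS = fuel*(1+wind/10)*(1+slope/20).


Formula: ROS = fuel * (1 + wind/10) * (1 + slope/20)
Wind factor = 1 + 32.6/10 = 4.26
Slope factor = 1 + 19.2/20 = 1.96
ROS = 0.99 * 4.26 * 1.96 = 8.27 m/min

8.27


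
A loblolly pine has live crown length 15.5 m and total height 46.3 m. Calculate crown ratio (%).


Formula: Crown Ratio = (Crown Length / Total Height) * 100
CR = (15.5 m / 46.3 m) * 100
CR = 0.3348 * 100 = 33.5%

33.5


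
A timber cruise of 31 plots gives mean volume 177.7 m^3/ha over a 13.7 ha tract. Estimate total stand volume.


Formula: Total Volume = Mean Volume per ha * Total Area
Total Volume = 177.7 m^3/ha * 13.7 ha
Total Volume = 2434 m^3

2434


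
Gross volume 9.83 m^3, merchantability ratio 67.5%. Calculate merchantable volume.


Formula: MV = V_total * (merchantable_pct / 100)
Merchantable fraction = 67.5% / 100 = 0.675
MV = 9.83 m^3 * 0.675 = 6.635 m^3

6.635


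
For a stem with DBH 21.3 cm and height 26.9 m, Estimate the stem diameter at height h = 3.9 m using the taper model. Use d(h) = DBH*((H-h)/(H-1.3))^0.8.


Taper: d(h) = DBH * ((H - h) / (H - 1.3))^0.8
Numerator = H - h = 26.9 - 3.9 = 23.0 m
Denominator = H - 1.3 = 26.9 - 1.3 = 25.6 m
Ratio = 23.0 / 25.6 = 0.89844
d = 21.3 * 0.89844^0.8 = 19.6 cm

19.6


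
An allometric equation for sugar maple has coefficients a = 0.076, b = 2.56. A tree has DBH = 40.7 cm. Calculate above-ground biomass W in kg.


Formula: W = a * DBH^b  (allometric power law)
DBH^b = 40.7^2.56 = 13199.6279
W = 0.076 * 13199.6279 = 1003.2 kg

1003.2


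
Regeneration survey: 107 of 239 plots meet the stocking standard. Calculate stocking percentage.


Formula: Stocking % = stocked plots / total plots * 100
Stocking = 107 / 239 * 100
Stocking = 0.4477 * 100 = 44.8%

44.8


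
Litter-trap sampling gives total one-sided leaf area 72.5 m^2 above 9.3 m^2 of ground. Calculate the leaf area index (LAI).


Formula: LAI = total leaf area / ground area  (dimensionless)
LAI = 72.5 m^2 / 9.3 m^2
LAI = 7.8

7.8


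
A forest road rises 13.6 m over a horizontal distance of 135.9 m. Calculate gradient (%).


Formula: Gradient = rise / run * 100
Gradient = 13.6 / 135.9 * 100 = 10.0%

10.0


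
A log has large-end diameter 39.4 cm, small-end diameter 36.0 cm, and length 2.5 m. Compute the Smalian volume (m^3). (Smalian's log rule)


Smalian: V = (A1 + A2)/2 * L,  A = pi*(D/200)^2
A1 = pi*(39.4/200)^2 = 0.121922 m^2
A2 = pi*(36.0/200)^2 = 0.101788 m^2
V = (0.121922+0.101788)/2*2.5 = 0.2796 m^3

0.2796


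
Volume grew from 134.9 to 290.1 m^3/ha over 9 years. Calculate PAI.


Formula: PAI = (V_T2 - V_T1) / (T2 - T1)
Volume increment = 290.1 - 134.9 = 155.2 m^3/ha
PAI = 155.2 / 9 = 17.24 m^3/ha/year

17.24


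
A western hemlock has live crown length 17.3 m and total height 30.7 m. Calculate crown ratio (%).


Formula: Crown Ratio = (Crown Length / Total Height) * 100
CR = (17.3 m / 30.7 m) * 100
CR = 0.5635 * 100 = 56.4%

56.4


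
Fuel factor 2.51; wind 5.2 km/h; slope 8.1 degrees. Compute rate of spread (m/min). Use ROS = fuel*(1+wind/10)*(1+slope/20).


Formula: ROS = fuel * (1 + wind/10) * (1 + slope/20)
Wind factor = 1 + 5.2/10 = 1.52
Slope factor = 1 + 8.1/20 = 1.405
ROS = 2.51 * 1.52 * 1.405 = 5.36 m/min

5.36


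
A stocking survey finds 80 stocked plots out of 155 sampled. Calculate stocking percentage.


Formula: Stocking % = stocked plots / total plots * 100
Stocking = 80 / 155 * 100
Stocking = 0.5161 * 100 = 51.6%

51.6


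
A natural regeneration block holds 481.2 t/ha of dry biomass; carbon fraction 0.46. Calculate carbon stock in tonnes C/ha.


Formula: Carbon Stock = Biomass * Carbon Fraction
C = 481.2 t/ha * 0.46
C = 221.4 t C/ha

221.4


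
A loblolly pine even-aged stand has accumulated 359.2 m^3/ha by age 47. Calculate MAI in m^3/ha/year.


Formula: MAI = Total Volume / Stand Age
MAI = 359.2 m^3/ha / 47 years
MAI = 7.64 m^3/ha/year

7.64


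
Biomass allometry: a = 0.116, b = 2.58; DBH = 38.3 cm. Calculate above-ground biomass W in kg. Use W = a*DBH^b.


Formula: W = a * DBH^b  (allometric power law)
DBH^b = 38.3^2.58 = 12152.142
W = 0.116 * 12152.142 = 1409.6 kg

1409.6


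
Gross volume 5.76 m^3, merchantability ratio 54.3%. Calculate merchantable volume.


Formula: MV = V_total * (merchantable_pct / 100)
Merchantable fraction = 54.3% / 100 = 0.543
MV = 5.76 m^3 * 0.543 = 3.128 m^3

3.128


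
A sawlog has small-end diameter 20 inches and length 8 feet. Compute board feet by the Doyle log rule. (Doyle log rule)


Doyle: BF = (D - 4)^2 * L / 16
Adjusted diameter = 20 - 4 = 16 in
(D-4)^2 = 16^2 = 256
BF = 256 * 8 / 16 = 128 BF

128


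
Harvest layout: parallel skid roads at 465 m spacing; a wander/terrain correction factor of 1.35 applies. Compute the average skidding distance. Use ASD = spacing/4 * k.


Formula: ASD = (spacing / 4) * correction
Uncorrected distance = spacing / 4 = 465 / 4 = 116.25 m
ASD = 116.25 * 1.35 = 157 m

157


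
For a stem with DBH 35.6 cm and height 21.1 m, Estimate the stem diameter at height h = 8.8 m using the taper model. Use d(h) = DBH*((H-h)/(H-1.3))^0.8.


Taper: d(h) = DBH * ((H - h) / (H - 1.3))^0.8
Numerator = H - h = 21.1 - 8.8 = 12.3 m
Denominator = H - 1.3 = 21.1 - 1.3 = 19.8 m
Ratio = 12.3 / 19.8 = 0.62121
d = 35.6 * 0.62121^0.8 = 24.3 cm

24.3


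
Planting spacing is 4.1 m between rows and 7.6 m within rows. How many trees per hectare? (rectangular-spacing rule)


Formula: TPH = 10000 m^2/ha / (spacing_x * spacing_y)
Area per tree = 4.1 m * 7.6 m = 31.16 m^2
TPH = 10000 / 31.16 = 321 trees/ha

321


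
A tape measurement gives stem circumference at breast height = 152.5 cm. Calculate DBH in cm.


Formula: DBH = C / pi
DBH = 152.5 / pi
pi = 3.14159...
DBH = 48.5 cm

48.5


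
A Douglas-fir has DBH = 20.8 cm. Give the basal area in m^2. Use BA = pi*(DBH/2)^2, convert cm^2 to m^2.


Formula: BA = pi * (DBH/2)^2 / 10000  (cm^2 to m^2)
Radius = DBH/2 = 20.8/2 = 10.4 cm
BA = pi * 10.4^2 / 10000
   = 339.7947 cm^2 / 10000
   = 0.034 m^2

0.034


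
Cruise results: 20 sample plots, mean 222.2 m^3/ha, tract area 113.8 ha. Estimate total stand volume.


Formula: Total Volume = Mean Volume per ha * Total Area
Total Volume = 222.2 m^3/ha * 113.8 ha
Total Volume = 25286 m^3

25286


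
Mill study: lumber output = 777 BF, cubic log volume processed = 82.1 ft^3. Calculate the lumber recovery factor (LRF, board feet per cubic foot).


Formula: LRF = Lumber Output (BF) / Log Input (ft^3)
LRF = 777 BF / 82.1 ft^3
LRF = 9.46 BF/ft^3

9.46


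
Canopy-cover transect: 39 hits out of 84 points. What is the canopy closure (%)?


Formula: Canopy closure = covered points / total points * 100
Closure = 39 / 84 * 100
Closure = 0.4643 * 100 = 46.4%

46.4


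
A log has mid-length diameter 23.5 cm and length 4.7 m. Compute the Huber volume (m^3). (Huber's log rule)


Huber: V = Am * L,  Am = pi*(Dm/200)^2
Am = pi*(23.5/200)^2 = 0.043374 m^2
V = 0.043374*4.7 = 0.2039 m^3

0.2039


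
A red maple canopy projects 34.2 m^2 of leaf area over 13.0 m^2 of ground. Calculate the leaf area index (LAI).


Formula: LAI = total leaf area / ground area  (dimensionless)
LAI = 34.2 m^2 / 13.0 m^2
LAI = 2.63

2.63


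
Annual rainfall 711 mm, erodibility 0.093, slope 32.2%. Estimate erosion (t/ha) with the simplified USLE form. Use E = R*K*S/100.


Formula: E = R * K * S / 100  (simplified USLE)
R * K = 711 * 0.093 = 66.123
E = 66.123 * 32.2 / 100 = 21.29 t/ha

21.29


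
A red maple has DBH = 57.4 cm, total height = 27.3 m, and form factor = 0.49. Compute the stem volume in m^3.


Formula: V = pi * (DBH/200)^2 * H * ff
Radius = DBH/200 = 57.4/200 = 0.287 m
Radius^2 = 0.287^2 = 0.082369 m^2
V = pi * 0.082369 * 27.3 * 0.49
V = 3.462 m^3

3.462


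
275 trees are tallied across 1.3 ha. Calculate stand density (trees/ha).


Formula: Stand Density = N_trees / Area_ha
Density = 275 trees / 1.3 ha
Density = 212 trees/ha

212


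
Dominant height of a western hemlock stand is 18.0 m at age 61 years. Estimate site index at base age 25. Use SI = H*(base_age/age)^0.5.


Formula: SI = H_dom * (base_age / age)^0.5
Age ratio = 25 / 61 = 0.40984
sqrt(age_ratio) = 0.64018
SI = 18.0 * 0.64018 = 11.5 m

11.5


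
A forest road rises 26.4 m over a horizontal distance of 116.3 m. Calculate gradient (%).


Formula: Gradient = rise / run * 100
Gradient = 26.4 / 116.3 * 100 = 22.7%

22.7


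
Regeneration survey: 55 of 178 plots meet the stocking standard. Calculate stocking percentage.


Formula: Stocking % = stocked plots / total plots * 100
Stocking = 55 / 178 * 100
Stocking = 0.309 * 100 = 30.9%

30.9


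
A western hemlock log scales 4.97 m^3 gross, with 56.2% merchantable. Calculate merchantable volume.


Formula: MV = V_total * (merchantable_pct / 100)
Merchantable fraction = 56.2% / 100 = 0.562
MV = 4.97 m^3 * 0.562 = 2.793 m^3

2.793


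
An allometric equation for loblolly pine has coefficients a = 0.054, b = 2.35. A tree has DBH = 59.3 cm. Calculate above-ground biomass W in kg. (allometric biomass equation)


Formula: W = a * DBH^b  (allometric power law)
DBH^b = 59.3^2.35 = 14678.3936
W = 0.054 * 14678.3936 = 792.6 kg

792.6


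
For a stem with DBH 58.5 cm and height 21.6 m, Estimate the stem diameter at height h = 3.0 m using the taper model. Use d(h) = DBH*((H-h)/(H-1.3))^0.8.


Taper: d(h) = DBH * ((H - h) / (H - 1.3))^0.8
Numerator = H - h = 21.6 - 3.0 = 18.6 m
Denominator = H - 1.3 = 21.6 - 1.3 = 20.3 m
Ratio = 18.6 / 20.3 = 0.91626
d = 58.5 * 0.91626^0.8 = 54.5 cm

54.5


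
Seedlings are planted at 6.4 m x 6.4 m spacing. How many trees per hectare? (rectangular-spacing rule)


Formula: TPH = 10000 m^2/ha / (spacing_x * spacing_y)
Area per tree = 6.4 m * 6.4 m = 40.96 m^2
TPH = 10000 / 40.96 = 244 trees/ha

244


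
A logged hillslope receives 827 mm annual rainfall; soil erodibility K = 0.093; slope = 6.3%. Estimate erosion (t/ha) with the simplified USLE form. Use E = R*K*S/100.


Formula: E = R * K * S / 100  (simplified USLE)
R * K = 827 * 0.093 = 76.911
E = 76.911 * 6.3 / 100 = 4.85 t/ha

4.85


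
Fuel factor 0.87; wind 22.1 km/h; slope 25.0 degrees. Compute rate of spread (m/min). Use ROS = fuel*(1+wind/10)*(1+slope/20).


Formula: ROS = fuel * (1 + wind/10) * (1 + slope/20)
Wind factor = 1 + 22.1/10 = 3.21
Slope factor = 1 + 25.0/20 = 2.25
ROS = 0.87 * 3.21 * 2.25 = 6.28 m/min

6.28


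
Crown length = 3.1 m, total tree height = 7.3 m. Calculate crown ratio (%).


Formula: Crown Ratio = (Crown Length / Total Height) * 100
CR = (3.1 m / 7.3 m) * 100
CR = 0.4247 * 100 = 42.5%

42.5


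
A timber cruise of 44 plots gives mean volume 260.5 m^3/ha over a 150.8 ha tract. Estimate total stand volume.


Formula: Total Volume = Mean Volume per ha * Total Area
Total Volume = 260.5 m^3/ha * 150.8 ha
Total Volume = 39283 m^3

39283


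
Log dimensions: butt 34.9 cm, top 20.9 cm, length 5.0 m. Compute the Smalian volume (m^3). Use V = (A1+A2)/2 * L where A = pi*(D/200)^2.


Smalian: V = (A1 + A2)/2 * L,  A = pi*(D/200)^2
A1 = pi*(34.9/200)^2 = 0.095662 m^2
A2 = pi*(20.9/200)^2 = 0.034307 m^2
V = (0.095662+0.034307)/2*5.0 = 0.3249 m^3

0.3249


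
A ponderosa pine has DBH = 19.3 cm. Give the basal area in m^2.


Formula: BA = pi * (DBH/2)^2 / 10000  (cm^2 to m^2)
Radius = DBH/2 = 19.3/2 = 9.65 cm
BA = pi * 9.65^2 / 10000
   = 292.553 cm^2 / 10000
   = 0.0293 m^2

0.0293


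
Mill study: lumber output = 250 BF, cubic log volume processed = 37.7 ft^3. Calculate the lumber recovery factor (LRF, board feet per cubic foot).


Formula: LRF = Lumber Output (BF) / Log Input (ft^3)
LRF = 250 BF / 37.7 ft^3
LRF = 6.63 BF/ft^3

6.63


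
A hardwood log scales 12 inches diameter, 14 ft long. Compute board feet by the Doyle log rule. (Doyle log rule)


Doyle: BF = (D - 4)^2 * L / 16
Adjusted diameter = 12 - 4 = 8 in
(D-4)^2 = 8^2 = 64
BF = 64 * 14 / 16 = 56 BF

56


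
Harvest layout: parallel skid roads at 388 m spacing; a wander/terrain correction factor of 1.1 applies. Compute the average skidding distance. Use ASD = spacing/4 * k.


Formula: ASD = (spacing / 4) * correction
Uncorrected distance = spacing / 4 = 388 / 4 = 97 m
ASD = 97 * 1.1 = 107 m

107


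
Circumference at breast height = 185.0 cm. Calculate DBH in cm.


Formula: DBH = C / pi
DBH = 185.0 / pi
pi = 3.14159...
DBH = 58.9 cm

58.9


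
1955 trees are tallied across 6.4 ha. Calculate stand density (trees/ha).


Formula: Stand Density = N_trees / Area_ha
Density = 1955 trees / 6.4 ha
Density = 305 trees/ha

305


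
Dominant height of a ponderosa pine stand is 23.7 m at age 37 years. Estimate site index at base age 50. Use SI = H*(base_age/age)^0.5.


Formula: SI = H_dom * (base_age / age)^0.5
Age ratio = 50 / 37 = 1.35135
sqrt(age_ratio) = 1.16248
SI = 23.7 * 1.16248 = 27.6 m

27.6


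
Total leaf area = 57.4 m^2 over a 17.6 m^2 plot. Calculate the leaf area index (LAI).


Formula: LAI = total leaf area / ground area  (dimensionless)
LAI = 57.4 m^2 / 17.6 m^2
LAI = 3.26

3.26


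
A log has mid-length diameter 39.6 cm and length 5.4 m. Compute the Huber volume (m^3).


Huber: V = Am * L,  Am = pi*(Dm/200)^2
Am = pi*(39.6/200)^2 = 0.123163 m^2
V = 0.123163*5.4 = 0.6651 m^3

0.6651


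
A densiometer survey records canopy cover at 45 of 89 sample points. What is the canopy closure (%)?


Formula: Canopy closure = covered points / total points * 100
Closure = 45 / 89 * 100
Closure = 0.5056 * 100 = 50.6%

50.6


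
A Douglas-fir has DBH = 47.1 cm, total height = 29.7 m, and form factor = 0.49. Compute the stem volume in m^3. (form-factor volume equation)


Formula: V = pi * (DBH/200)^2 * H * ff
Radius = DBH/200 = 47.1/200 = 0.2355 m
Radius^2 = 0.2355^2 = 0.05546025 m^2
V = pi * 0.05546025 * 29.7 * 0.49
V = 2.536 m^3

2.536


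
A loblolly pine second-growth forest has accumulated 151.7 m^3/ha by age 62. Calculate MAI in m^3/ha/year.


Formula: MAI = Total Volume / Stand Age
MAI = 151.7 m^3/ha / 62 years
MAI = 2.45 m^3/ha/year

2.45


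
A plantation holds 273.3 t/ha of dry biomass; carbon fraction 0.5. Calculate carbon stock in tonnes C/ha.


Formula: Carbon Stock = Biomass * Carbon Fraction
C = 273.3 t/ha * 0.5
C = 136.7 t C/ha

136.7


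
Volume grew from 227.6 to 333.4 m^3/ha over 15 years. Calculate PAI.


Formula: PAI = (V_T2 - V_T1) / (T2 - T1)
Volume increment = 333.4 - 227.6 = 105.8 m^3/ha
PAI = 105.8 / 15 = 7.05 m^3/ha/year

7.05


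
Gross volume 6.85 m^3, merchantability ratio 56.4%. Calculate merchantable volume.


Formula: MV = V_total * (merchantable_pct / 100)
Merchantable fraction = 56.4% / 100 = 0.564
MV = 6.85 m^3 * 0.564 = 3.863 m^3

3.863


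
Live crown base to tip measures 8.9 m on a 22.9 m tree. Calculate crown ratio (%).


Formula: Crown Ratio = (Crown Length / Total Height) * 100
CR = (8.9 m / 22.9 m) * 100
CR = 0.3886 * 100 = 38.9%

38.9


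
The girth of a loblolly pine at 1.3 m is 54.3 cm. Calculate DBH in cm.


Formula: DBH = C / pi
DBH = 54.3 / pi
pi = 3.14159...
DBH = 17.3 cm

17.3


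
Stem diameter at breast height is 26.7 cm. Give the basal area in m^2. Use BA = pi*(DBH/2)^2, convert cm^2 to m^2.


Formula: BA = pi * (DBH/2)^2 / 10000  (cm^2 to m^2)
Radius = DBH/2 = 26.7/2 = 13.35 cm
BA = pi * 13.35^2 / 10000
   = 559.9025 cm^2 / 10000
   = 0.056 m^2

0.056


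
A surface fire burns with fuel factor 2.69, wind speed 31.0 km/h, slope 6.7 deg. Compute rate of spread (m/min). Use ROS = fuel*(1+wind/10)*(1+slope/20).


Formula: ROS = fuel * (1 + wind/10) * (1 + slope/20)
Wind factor = 1 + 31.0/10 = 4.1
Slope factor = 1 + 6.7/20 = 1.335
ROS = 2.69 * 4.1 * 1.335 = 14.72 m/min

14.72


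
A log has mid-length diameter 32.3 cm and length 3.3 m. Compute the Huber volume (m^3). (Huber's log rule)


Huber: V = Am * L,  Am = pi*(Dm/200)^2
Am = pi*(32.3/200)^2 = 0.08194 m^2
V = 0.08194*3.3 = 0.2704 m^3

0.2704


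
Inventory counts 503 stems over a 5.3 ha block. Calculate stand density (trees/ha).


Formula: Stand Density = N_trees / Area_ha
Density = 503 trees / 5.3 ha
Density = 95 trees/ha

95


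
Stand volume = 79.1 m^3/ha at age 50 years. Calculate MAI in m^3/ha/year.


Formula: MAI = Total Volume / Stand Age
MAI = 79.1 m^3/ha / 50 years
MAI = 1.58 m^3/ha/year

1.58


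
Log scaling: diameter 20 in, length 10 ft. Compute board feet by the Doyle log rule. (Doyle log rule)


Doyle: BF = (D - 4)^2 * L / 16
Adjusted diameter = 20 - 4 = 16 in
(D-4)^2 = 16^2 = 256
BF = 256 * 10 / 16 = 160 BF

160


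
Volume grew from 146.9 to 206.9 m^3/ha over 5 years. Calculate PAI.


Formula: PAI = (V_T2 - V_T1) / (T2 - T1)
Volume increment = 206.9 - 146.9 = 60.0 m^3/ha
PAI = 60.0 / 5 = 12.0 m^3/ha/year

12.0


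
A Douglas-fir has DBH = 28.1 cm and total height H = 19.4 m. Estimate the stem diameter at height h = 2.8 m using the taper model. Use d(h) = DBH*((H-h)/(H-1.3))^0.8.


Taper: d(h) = DBH * ((H - h) / (H - 1.3))^0.8
Numerator = H - h = 19.4 - 2.8 = 16.6 m
Denominator = H - 1.3 = 19.4 - 1.3 = 18.1 m
Ratio = 16.6 / 18.1 = 0.91713
d = 28.1 * 0.91713^0.8 = 26.2 cm

26.2


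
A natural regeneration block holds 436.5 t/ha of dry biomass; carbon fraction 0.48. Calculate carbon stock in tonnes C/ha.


Formula: Carbon Stock = Biomass * Carbon Fraction
C = 436.5 t/ha * 0.48
C = 209.5 t C/ha

209.5


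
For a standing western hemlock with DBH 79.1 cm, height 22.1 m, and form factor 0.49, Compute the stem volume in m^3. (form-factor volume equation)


Formula: V = pi * (DBH/200)^2 * H * ff
Radius = DBH/200 = 79.1/200 = 0.3955 m
Radius^2 = 0.3955^2 = 0.15642025 m^2
V = pi * 0.15642025 * 22.1 * 0.49
V = 5.321 m^3

5.321


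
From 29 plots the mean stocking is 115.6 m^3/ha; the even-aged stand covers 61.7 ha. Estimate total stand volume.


Formula: Total Volume = Mean Volume per ha * Total Area
Total Volume = 115.6 m^3/ha * 61.7 ha
Total Volume = 7133 m^3

7133


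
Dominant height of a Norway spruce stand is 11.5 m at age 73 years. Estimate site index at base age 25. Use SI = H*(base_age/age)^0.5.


Formula: SI = H_dom * (base_age / age)^0.5
Age ratio = 25 / 73 = 0.34247
sqrt(age_ratio) = 0.58521
SI = 11.5 * 0.58521 = 6.7 m

6.7


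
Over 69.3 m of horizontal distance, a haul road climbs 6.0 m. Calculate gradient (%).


Formula: Gradient = rise / run * 100
Gradient = 6.0 / 69.3 * 100 = 8.7%

8.7


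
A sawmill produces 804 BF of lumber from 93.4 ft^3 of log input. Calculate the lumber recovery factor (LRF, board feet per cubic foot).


Formula: LRF = Lumber Output (BF) / Log Input (ft^3)
LRF = 804 BF / 93.4 ft^3
LRF = 8.61 BF/ft^3

8.61


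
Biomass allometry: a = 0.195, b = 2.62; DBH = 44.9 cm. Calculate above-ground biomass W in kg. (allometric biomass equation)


Formula: W = a * DBH^b  (allometric power law)
DBH^b = 44.9^2.62 = 21324.8219
W = 0.195 * 21324.8219 = 4158.3 kg

4158.3


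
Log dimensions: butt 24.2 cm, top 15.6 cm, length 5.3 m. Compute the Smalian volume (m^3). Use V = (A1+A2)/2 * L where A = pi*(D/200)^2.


Smalian: V = (A1 + A2)/2 * L,  A = pi*(D/200)^2
A1 = pi*(24.2/200)^2 = 0.045996 m^2
A2 = pi*(15.6/200)^2 = 0.019113 m^2
V = (0.045996+0.019113)/2*5.3 = 0.1725 m^3

0.1725


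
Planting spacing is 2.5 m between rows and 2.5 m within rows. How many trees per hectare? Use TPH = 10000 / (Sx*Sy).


Formula: TPH = 10000 m^2/ha / (spacing_x * spacing_y)
Area per tree = 2.5 m * 2.5 m = 6.25 m^2
TPH = 10000 / 6.25 = 1600 trees/ha

1600


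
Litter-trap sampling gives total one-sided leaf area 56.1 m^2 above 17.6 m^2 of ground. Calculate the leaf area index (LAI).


Formula: LAI = total leaf area / ground area  (dimensionless)
LAI = 56.1 m^2 / 17.6 m^2
LAI = 3.19

3.19


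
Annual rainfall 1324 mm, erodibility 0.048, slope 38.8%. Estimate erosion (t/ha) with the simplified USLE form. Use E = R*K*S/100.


Formula: E = R * K * S / 100  (simplified USLE)
R * K = 1324 * 0.048 = 63.552
E = 63.552 * 38.8 / 100 = 24.66 t/ha

24.66


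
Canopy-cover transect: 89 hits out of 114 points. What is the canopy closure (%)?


Formula: Canopy closure = covered points / total points * 100
Closure = 89 / 114 * 100
Closure = 0.7807 * 100 = 78.1%

78.1


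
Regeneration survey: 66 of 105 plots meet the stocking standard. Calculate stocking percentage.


Formula: Stocking % = stocked plots / total plots * 100
Stocking = 66 / 105 * 100
Stocking = 0.6286 * 100 = 62.9%

62.9


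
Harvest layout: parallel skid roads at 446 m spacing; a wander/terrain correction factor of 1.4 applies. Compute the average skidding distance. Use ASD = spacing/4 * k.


Formula: ASD = (spacing / 4) * correction
Uncorrected distance = spacing / 4 = 446 / 4 = 111.5 m
ASD = 111.5 * 1.4 = 156 m

156


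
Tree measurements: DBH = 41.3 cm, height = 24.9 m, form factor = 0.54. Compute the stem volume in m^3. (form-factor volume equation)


Formula: V = pi * (DBH/200)^2 * H * ff
Radius = DBH/200 = 41.3/200 = 0.2065 m
Radius^2 = 0.2065^2 = 0.04264225 m^2
V = pi * 0.04264225 * 24.9 * 0.54
V = 1.801 m^3

1.801


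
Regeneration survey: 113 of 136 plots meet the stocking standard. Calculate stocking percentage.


Formula: Stocking % = stocked plots / total plots * 100
Stocking = 113 / 136 * 100
Stocking = 0.8309 * 100 = 83.1%

83.1


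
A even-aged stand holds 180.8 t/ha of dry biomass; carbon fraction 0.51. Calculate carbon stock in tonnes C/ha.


Formula: Carbon Stock = Biomass * Carbon Fraction
C = 180.8 t/ha * 0.51
C = 92.2 t C/ha

92.2


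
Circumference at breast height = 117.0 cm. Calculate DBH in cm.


Formula: DBH = C / pi
DBH = 117.0 / pi
pi = 3.14159...
DBH = 37.2 cm

37.2


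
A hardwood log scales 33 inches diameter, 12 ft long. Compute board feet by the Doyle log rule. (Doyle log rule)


Doyle: BF = (D - 4)^2 * L / 16
Adjusted diameter = 33 - 4 = 29 in
(D-4)^2 = 29^2 = 841
BF = 841 * 12 / 16 = 631 BF

631


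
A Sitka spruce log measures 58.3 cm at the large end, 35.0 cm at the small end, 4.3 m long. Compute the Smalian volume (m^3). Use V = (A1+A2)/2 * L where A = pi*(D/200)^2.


Smalian: V = (A1 + A2)/2 * L,  A = pi*(D/200)^2
A1 = pi*(58.3/200)^2 = 0.266948 m^2
A2 = pi*(35.0/200)^2 = 0.096211 m^2
V = (0.266948+0.096211)/2*4.3 = 0.7808 m^3

0.7808


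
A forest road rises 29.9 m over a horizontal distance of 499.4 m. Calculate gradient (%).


Formula: Gradient = rise / run * 100
Gradient = 29.9 / 499.4 * 100 = 6.0%

6.0


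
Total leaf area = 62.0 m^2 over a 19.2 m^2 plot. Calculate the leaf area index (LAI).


Formula: LAI = total leaf area / ground area  (dimensionless)
LAI = 62.0 m^2 / 19.2 m^2
LAI = 3.23

3.23


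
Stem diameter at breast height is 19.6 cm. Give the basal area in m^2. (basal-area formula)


Formula: BA = pi * (DBH/2)^2 / 10000  (cm^2 to m^2)
Radius = DBH/2 = 19.6/2 = 9.8 cm
BA = pi * 9.8^2 / 10000
   = 301.7186 cm^2 / 10000
   = 0.0302 m^2

0.0302


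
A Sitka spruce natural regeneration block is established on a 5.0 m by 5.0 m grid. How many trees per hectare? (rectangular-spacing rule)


Formula: TPH = 10000 m^2/ha / (spacing_x * spacing_y)
Area per tree = 5.0 m * 5.0 m = 25.0 m^2
TPH = 10000 / 25.0 = 400 trees/ha

400


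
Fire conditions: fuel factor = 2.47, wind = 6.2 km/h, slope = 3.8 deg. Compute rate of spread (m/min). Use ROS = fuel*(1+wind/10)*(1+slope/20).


Formula: ROS = fuel * (1 + wind/10) * (1 + slope/20)
Wind factor = 1 + 6.2/10 = 1.62
Slope factor = 1 + 3.8/20 = 1.19
ROS = 2.47 * 1.62 * 1.19 = 4.76 m/min

4.76


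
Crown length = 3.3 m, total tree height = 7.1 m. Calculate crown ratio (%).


Formula: Crown Ratio = (Crown Length / Total Height) * 100
CR = (3.3 m / 7.1 m) * 100
CR = 0.4648 * 100 = 46.5%

46.5


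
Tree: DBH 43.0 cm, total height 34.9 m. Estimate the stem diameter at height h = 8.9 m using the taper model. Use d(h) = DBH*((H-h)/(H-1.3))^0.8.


Taper: d(h) = DBH * ((H - h) / (H - 1.3))^0.8
Numerator = H - h = 34.9 - 8.9 = 26.0 m
Denominator = H - 1.3 = 34.9 - 1.3 = 33.6 m
Ratio = 26.0 / 33.6 = 0.77381
d = 43.0 * 0.77381^0.8 = 35.0 cm

35.0


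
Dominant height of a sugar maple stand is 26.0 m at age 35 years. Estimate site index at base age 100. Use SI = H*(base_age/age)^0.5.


Formula: SI = H_dom * (base_age / age)^0.5
Age ratio = 100 / 35 = 2.85714
sqrt(age_ratio) = 1.69031
SI = 26.0 * 1.69031 = 43.9 m

43.9


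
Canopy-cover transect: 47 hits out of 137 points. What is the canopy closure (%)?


Formula: Canopy closure = covered points / total points * 100
Closure = 47 / 137 * 100
Closure = 0.3431 * 100 = 34.3%

34.3


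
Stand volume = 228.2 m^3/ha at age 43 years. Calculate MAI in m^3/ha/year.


Formula: MAI = Total Volume / Stand Age
MAI = 228.2 m^3/ha / 43 years
MAI = 5.31 m^3/ha/year

5.31


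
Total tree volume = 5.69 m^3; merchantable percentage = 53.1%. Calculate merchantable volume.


Formula: MV = V_total * (merchantable_pct / 100)
Merchantable fraction = 53.1% / 100 = 0.531
MV = 5.69 m^3 * 0.531 = 3.021 m^3

3.021


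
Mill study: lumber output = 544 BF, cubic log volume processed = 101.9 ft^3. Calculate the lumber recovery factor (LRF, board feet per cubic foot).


Formula: LRF = Lumber Output (BF) / Log Input (ft^3)
LRF = 544 BF / 101.9 ft^3
LRF = 5.34 BF/ft^3

5.34


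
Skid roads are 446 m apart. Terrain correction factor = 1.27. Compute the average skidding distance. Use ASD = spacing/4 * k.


Formula: ASD = (spacing / 4) * correction
Uncorrected distance = spacing / 4 = 446 / 4 = 111.5 m
ASD = 111.5 * 1.27 = 142 m

142


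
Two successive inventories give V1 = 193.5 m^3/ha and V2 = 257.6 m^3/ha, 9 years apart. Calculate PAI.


Formula: PAI = (V_T2 - V_T1) / (T2 - T1)
Volume increment = 257.6 - 193.5 = 64.1 m^3/ha
PAI = 64.1 / 9 = 7.12 m^3/ha/year

7.12


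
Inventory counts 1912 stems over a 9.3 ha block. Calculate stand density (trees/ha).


Formula: Stand Density = N_trees / Area_ha
Density = 1912 trees / 9.3 ha
Density = 206 trees/ha

206


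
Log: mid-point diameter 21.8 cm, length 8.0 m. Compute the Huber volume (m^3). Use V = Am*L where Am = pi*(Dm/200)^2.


Huber: V = Am * L,  Am = pi*(Dm/200)^2
Am = pi*(21.8/200)^2 = 0.037325 m^2
V = 0.037325*8.0 = 0.2986 m^3

0.2986


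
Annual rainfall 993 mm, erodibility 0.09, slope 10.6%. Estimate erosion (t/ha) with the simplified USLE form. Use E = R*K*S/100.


Formula: E = R * K * S / 100  (simplified USLE)
R * K = 993 * 0.09 = 89.37
E = 89.37 * 10.6 / 100 = 9.47 t/ha

9.47


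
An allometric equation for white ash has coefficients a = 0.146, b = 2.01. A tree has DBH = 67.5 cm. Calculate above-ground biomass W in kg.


Formula: W = a * DBH^b  (allometric power law)
DBH^b = 67.5^2.01 = 4752.2643
W = 0.146 * 4752.2643 = 693.8 kg

693.8


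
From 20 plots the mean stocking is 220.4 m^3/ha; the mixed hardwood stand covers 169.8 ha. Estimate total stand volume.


Formula: Total Volume = Mean Volume per ha * Total Area
Total Volume = 220.4 m^3/ha * 169.8 ha
Total Volume = 37424 m^3

37424


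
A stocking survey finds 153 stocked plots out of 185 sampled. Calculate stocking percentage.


Formula: Stocking % = stocked plots / total plots * 100
Stocking = 153 / 185 * 100
Stocking = 0.827 * 100 = 82.7%

82.7


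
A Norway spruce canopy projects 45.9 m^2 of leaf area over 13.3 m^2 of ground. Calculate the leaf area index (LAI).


Formula: LAI = total leaf area / ground area  (dimensionless)
LAI = 45.9 m^2 / 13.3 m^2
LAI = 3.45

3.45


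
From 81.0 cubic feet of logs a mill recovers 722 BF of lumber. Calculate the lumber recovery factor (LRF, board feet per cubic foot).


Formula: LRF = Lumber Output (BF) / Log Input (ft^3)
LRF = 722 BF / 81.0 ft^3
LRF = 8.91 BF/ft^3

8.91


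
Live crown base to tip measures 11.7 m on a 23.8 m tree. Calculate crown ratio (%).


Formula: Crown Ratio = (Crown Length / Total Height) * 100
CR = (11.7 m / 23.8 m) * 100
CR = 0.4916 * 100 = 49.2%

49.2


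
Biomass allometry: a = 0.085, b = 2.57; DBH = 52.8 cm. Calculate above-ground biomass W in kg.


Formula: W = a * DBH^b  (allometric power law)
DBH^b = 52.8^2.57 = 26740.4789
W = 0.085 * 26740.4789 = 2272.9 kg

2272.9


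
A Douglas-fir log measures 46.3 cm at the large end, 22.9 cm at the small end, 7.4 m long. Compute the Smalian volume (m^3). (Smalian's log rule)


Smalian: V = (A1 + A2)/2 * L,  A = pi*(D/200)^2
A1 = pi*(46.3/200)^2 = 0.168365 m^2
A2 = pi*(22.9/200)^2 = 0.041187 m^2
V = (0.168365+0.041187)/2*7.4 = 0.7753 m^3

0.7753


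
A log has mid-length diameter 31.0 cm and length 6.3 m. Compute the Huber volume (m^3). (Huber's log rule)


Huber: V = Am * L,  Am = pi*(Dm/200)^2
Am = pi*(31.0/200)^2 = 0.075477 m^2
V = 0.075477*6.3 = 0.4755 m^3

0.4755


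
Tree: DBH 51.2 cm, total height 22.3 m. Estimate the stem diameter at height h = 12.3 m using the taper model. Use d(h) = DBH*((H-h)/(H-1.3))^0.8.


Taper: d(h) = DBH * ((H - h) / (H - 1.3))^0.8
Numerator = H - h = 22.3 - 12.3 = 10.0 m
Denominator = H - 1.3 = 22.3 - 1.3 = 21.0 m
Ratio = 10.0 / 21.0 = 0.47619
d = 51.2 * 0.47619^0.8 = 28.3 cm

28.3


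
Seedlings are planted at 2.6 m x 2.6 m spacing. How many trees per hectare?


Formula: TPH = 10000 m^2/ha / (spacing_x * spacing_y)
Area per tree = 2.6 m * 2.6 m = 6.76 m^2
TPH = 10000 / 6.76 = 1479 trees/ha

1479


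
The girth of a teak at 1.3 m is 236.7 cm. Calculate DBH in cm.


Formula: DBH = C / pi
DBH = 236.7 / pi
pi = 3.14159...
DBH = 75.3 cm

75.3


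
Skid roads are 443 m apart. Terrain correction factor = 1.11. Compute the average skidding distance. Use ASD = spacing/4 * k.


Formula: ASD = (spacing / 4) * correction
Uncorrected distance = spacing / 4 = 443 / 4 = 110.75 m
ASD = 110.75 * 1.11 = 123 m

123


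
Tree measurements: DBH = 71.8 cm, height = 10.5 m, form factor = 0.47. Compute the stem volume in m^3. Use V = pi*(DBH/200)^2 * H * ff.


Formula: V = pi * (DBH/200)^2 * H * ff
Radius = DBH/200 = 71.8/200 = 0.359 m
Radius^2 = 0.359^2 = 0.128881 m^2
V = pi * 0.128881 * 10.5 * 0.47
V = 1.998 m^3

1.998


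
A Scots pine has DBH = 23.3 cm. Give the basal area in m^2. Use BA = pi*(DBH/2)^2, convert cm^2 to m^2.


Formula: BA = pi * (DBH/2)^2 / 10000  (cm^2 to m^2)
Radius = DBH/2 = 23.3/2 = 11.65 cm
BA = pi * 11.65^2 / 10000
   = 426.3848 cm^2 / 10000
   = 0.0426 m^2

0.0426


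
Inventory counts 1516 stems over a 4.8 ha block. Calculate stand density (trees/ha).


Formula: Stand Density = N_trees / Area_ha
Density = 1516 trees / 4.8 ha
Density = 316 trees/ha

316


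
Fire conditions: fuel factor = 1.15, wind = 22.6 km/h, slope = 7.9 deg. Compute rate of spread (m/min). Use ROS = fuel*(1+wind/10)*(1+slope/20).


Formula: ROS = fuel * (1 + wind/10) * (1 + slope/20)
Wind factor = 1 + 22.6/10 = 3.26
Slope factor = 1 + 7.9/20 = 1.395
ROS = 1.15 * 3.26 * 1.395 = 5.23 m/min

5.23


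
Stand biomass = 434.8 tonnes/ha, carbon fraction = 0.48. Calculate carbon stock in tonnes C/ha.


Formula: Carbon Stock = Biomass * Carbon Fraction
C = 434.8 t/ha * 0.48
C = 208.7 t C/ha

208.7


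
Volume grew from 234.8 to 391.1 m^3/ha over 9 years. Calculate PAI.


Formula: PAI = (V_T2 - V_T1) / (T2 - T1)
Volume increment = 391.1 - 234.8 = 156.3 m^3/ha
PAI = 156.3 / 9 = 17.37 m^3/ha/year

17.37


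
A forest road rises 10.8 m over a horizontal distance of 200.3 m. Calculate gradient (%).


Formula: Gradient = rise / run * 100
Gradient = 10.8 / 200.3 * 100 = 5.4%

5.4


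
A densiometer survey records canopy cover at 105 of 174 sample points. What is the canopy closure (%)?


Formula: Canopy closure = covered points / total points * 100
Closure = 105 / 174 * 100
Closure = 0.6034 * 100 = 60.3%

60.3


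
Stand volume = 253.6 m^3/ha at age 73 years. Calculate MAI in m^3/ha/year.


Formula: MAI = Total Volume / Stand Age
MAI = 253.6 m^3/ha / 73 years
MAI = 3.47 m^3/ha/year

3.47


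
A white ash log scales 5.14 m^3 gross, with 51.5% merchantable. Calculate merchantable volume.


Formula: MV = V_total * (merchantable_pct / 100)
Merchantable fraction = 51.5% / 100 = 0.515
MV = 5.14 m^3 * 0.515 = 2.647 m^3

2.647


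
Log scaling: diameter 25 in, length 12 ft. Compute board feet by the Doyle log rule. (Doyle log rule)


Doyle: BF = (D - 4)^2 * L / 16
Adjusted diameter = 25 - 4 = 21 in
(D-4)^2 = 21^2 = 441
BF = 441 * 12 / 16 = 331 BF

331


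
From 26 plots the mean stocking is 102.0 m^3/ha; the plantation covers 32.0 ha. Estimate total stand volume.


Formula: Total Volume = Mean Volume per ha * Total Area
Total Volume = 102.0 m^3/ha * 32.0 ha
Total Volume = 3264 m^3

3264


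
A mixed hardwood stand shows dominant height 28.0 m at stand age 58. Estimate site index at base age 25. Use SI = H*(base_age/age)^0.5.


Formula: SI = H_dom * (base_age / age)^0.5
Age ratio = 25 / 58 = 0.43103
sqrt(age_ratio) = 0.65653
SI = 28.0 * 0.65653 = 18.4 m

18.4


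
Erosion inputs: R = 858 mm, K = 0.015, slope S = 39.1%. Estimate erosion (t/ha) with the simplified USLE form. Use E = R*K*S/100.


Formula: E = R * K * S / 100  (simplified USLE)
R * K = 858 * 0.015 = 12.87
E = 12.87 * 39.1 / 100 = 5.03 t/ha

5.03


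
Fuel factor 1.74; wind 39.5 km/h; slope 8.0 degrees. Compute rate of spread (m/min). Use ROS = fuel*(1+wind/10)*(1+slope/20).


Formula: ROS = fuel * (1 + wind/10) * (1 + slope/20)
Wind factor = 1 + 39.5/10 = 4.95
Slope factor = 1 + 8.0/20 = 1.4
ROS = 1.74 * 4.95 * 1.4 = 12.06 m/min

12.06


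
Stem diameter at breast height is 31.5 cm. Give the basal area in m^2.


Formula: BA = pi * (DBH/2)^2 / 10000  (cm^2 to m^2)
Radius = DBH/2 = 31.5/2 = 15.75 cm
BA = pi * 15.75^2 / 10000
   = 779.3113 cm^2 / 10000
   = 0.0779 m^2

0.0779


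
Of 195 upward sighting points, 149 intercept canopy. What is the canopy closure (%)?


Formula: Canopy closure = covered points / total points * 100
Closure = 149 / 195 * 100
Closure = 0.7641 * 100 = 76.4%

76.4


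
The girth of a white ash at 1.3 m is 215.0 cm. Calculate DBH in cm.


Formula: DBH = C / pi
DBH = 215.0 / pi
pi = 3.14159...
DBH = 68.4 cm

68.4


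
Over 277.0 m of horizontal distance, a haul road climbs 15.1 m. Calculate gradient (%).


Formula: Gradient = rise / run * 100
Gradient = 15.1 / 277.0 * 100 = 5.5%

5.5


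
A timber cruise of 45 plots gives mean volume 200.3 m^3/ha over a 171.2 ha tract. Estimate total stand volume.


Formula: Total Volume = Mean Volume per ha * Total Area
Total Volume = 200.3 m^3/ha * 171.2 ha
Total Volume = 34291 m^3

34291
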